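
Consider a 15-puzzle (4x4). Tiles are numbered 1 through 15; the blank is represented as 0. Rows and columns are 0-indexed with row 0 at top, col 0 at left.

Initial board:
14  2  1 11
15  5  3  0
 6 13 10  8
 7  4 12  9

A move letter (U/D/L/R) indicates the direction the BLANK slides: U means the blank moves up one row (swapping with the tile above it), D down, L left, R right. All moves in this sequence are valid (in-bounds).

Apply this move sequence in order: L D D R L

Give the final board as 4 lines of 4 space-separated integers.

After move 1 (L):
14  2  1 11
15  5  0  3
 6 13 10  8
 7  4 12  9

After move 2 (D):
14  2  1 11
15  5 10  3
 6 13  0  8
 7  4 12  9

After move 3 (D):
14  2  1 11
15  5 10  3
 6 13 12  8
 7  4  0  9

After move 4 (R):
14  2  1 11
15  5 10  3
 6 13 12  8
 7  4  9  0

After move 5 (L):
14  2  1 11
15  5 10  3
 6 13 12  8
 7  4  0  9

Answer: 14  2  1 11
15  5 10  3
 6 13 12  8
 7  4  0  9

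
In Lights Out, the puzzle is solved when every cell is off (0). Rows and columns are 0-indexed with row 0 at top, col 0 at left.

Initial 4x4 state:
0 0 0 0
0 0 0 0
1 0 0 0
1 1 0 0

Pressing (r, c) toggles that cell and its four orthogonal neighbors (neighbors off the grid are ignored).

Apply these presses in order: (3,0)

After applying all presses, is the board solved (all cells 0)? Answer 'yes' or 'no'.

After press 1 at (3,0):
0 0 0 0
0 0 0 0
0 0 0 0
0 0 0 0

Lights still on: 0

Answer: yes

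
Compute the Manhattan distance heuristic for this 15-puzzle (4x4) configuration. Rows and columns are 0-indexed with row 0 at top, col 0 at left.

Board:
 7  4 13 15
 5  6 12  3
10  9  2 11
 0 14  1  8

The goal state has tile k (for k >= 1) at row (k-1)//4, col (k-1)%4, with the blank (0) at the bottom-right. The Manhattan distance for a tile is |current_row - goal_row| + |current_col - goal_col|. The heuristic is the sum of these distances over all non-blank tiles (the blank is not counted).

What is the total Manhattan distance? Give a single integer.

Tile 7: (0,0)->(1,2) = 3
Tile 4: (0,1)->(0,3) = 2
Tile 13: (0,2)->(3,0) = 5
Tile 15: (0,3)->(3,2) = 4
Tile 5: (1,0)->(1,0) = 0
Tile 6: (1,1)->(1,1) = 0
Tile 12: (1,2)->(2,3) = 2
Tile 3: (1,3)->(0,2) = 2
Tile 10: (2,0)->(2,1) = 1
Tile 9: (2,1)->(2,0) = 1
Tile 2: (2,2)->(0,1) = 3
Tile 11: (2,3)->(2,2) = 1
Tile 14: (3,1)->(3,1) = 0
Tile 1: (3,2)->(0,0) = 5
Tile 8: (3,3)->(1,3) = 2
Sum: 3 + 2 + 5 + 4 + 0 + 0 + 2 + 2 + 1 + 1 + 3 + 1 + 0 + 5 + 2 = 31

Answer: 31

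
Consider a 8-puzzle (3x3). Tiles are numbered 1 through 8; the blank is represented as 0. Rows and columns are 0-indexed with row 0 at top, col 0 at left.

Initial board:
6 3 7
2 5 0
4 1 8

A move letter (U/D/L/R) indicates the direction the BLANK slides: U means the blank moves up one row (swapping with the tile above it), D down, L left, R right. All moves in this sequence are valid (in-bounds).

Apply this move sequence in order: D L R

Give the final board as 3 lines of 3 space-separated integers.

Answer: 6 3 7
2 5 8
4 1 0

Derivation:
After move 1 (D):
6 3 7
2 5 8
4 1 0

After move 2 (L):
6 3 7
2 5 8
4 0 1

After move 3 (R):
6 3 7
2 5 8
4 1 0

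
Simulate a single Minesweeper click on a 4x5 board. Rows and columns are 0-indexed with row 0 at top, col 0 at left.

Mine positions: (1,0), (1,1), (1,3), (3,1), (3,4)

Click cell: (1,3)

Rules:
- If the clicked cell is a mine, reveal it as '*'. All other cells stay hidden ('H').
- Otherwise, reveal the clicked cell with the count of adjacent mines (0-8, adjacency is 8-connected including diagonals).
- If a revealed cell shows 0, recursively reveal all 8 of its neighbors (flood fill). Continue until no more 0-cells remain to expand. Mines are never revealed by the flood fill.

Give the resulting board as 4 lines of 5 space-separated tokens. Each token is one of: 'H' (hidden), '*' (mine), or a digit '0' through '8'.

H H H H H
H H H * H
H H H H H
H H H H H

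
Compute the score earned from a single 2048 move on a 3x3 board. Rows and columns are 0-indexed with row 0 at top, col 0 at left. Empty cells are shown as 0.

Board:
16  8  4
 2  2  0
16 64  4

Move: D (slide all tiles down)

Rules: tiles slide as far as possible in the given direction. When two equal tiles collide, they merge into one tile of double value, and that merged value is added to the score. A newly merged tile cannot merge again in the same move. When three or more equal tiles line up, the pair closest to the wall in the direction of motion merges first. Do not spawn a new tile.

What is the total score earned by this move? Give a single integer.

Slide down:
col 0: [16, 2, 16] -> [16, 2, 16]  score +0 (running 0)
col 1: [8, 2, 64] -> [8, 2, 64]  score +0 (running 0)
col 2: [4, 0, 4] -> [0, 0, 8]  score +8 (running 8)
Board after move:
16  8  0
 2  2  0
16 64  8

Answer: 8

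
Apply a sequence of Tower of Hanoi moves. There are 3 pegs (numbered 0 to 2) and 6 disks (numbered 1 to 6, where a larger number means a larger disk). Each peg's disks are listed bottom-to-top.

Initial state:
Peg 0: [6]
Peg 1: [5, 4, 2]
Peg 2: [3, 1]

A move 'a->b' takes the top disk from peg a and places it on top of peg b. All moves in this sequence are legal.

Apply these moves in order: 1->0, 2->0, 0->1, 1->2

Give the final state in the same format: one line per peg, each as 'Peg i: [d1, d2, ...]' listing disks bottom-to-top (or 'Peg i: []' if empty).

Answer: Peg 0: [6, 2]
Peg 1: [5, 4]
Peg 2: [3, 1]

Derivation:
After move 1 (1->0):
Peg 0: [6, 2]
Peg 1: [5, 4]
Peg 2: [3, 1]

After move 2 (2->0):
Peg 0: [6, 2, 1]
Peg 1: [5, 4]
Peg 2: [3]

After move 3 (0->1):
Peg 0: [6, 2]
Peg 1: [5, 4, 1]
Peg 2: [3]

After move 4 (1->2):
Peg 0: [6, 2]
Peg 1: [5, 4]
Peg 2: [3, 1]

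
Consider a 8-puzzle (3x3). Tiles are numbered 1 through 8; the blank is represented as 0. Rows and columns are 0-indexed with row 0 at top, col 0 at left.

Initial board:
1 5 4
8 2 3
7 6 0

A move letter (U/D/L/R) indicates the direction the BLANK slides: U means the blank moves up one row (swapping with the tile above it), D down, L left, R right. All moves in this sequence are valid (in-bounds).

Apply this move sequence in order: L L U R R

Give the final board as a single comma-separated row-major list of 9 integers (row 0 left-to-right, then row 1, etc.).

After move 1 (L):
1 5 4
8 2 3
7 0 6

After move 2 (L):
1 5 4
8 2 3
0 7 6

After move 3 (U):
1 5 4
0 2 3
8 7 6

After move 4 (R):
1 5 4
2 0 3
8 7 6

After move 5 (R):
1 5 4
2 3 0
8 7 6

Answer: 1, 5, 4, 2, 3, 0, 8, 7, 6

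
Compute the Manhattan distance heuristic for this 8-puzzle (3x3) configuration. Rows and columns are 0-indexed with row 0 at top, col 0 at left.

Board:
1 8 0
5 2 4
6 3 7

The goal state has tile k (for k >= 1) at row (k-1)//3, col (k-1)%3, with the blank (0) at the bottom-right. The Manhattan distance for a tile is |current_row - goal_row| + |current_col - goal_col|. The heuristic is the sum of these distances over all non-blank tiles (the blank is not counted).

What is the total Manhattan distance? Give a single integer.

Tile 1: (0,0)->(0,0) = 0
Tile 8: (0,1)->(2,1) = 2
Tile 5: (1,0)->(1,1) = 1
Tile 2: (1,1)->(0,1) = 1
Tile 4: (1,2)->(1,0) = 2
Tile 6: (2,0)->(1,2) = 3
Tile 3: (2,1)->(0,2) = 3
Tile 7: (2,2)->(2,0) = 2
Sum: 0 + 2 + 1 + 1 + 2 + 3 + 3 + 2 = 14

Answer: 14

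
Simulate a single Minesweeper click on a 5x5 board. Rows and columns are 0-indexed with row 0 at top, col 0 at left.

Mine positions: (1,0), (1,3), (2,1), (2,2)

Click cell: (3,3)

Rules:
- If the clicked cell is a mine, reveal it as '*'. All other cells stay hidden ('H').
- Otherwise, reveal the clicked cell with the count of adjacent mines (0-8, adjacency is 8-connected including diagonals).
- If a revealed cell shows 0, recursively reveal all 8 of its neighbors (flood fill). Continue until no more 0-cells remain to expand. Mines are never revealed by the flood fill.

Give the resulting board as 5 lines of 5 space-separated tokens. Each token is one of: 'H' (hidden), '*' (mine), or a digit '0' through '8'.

H H H H H
H H H H H
H H H H H
H H H 1 H
H H H H H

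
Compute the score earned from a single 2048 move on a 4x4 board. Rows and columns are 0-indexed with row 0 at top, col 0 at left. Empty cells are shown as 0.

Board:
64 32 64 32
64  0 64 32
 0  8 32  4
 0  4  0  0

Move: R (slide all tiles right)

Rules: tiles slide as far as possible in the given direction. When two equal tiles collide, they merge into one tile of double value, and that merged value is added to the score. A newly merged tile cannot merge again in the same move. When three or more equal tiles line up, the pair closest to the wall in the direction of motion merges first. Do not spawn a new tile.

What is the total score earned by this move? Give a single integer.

Slide right:
row 0: [64, 32, 64, 32] -> [64, 32, 64, 32]  score +0 (running 0)
row 1: [64, 0, 64, 32] -> [0, 0, 128, 32]  score +128 (running 128)
row 2: [0, 8, 32, 4] -> [0, 8, 32, 4]  score +0 (running 128)
row 3: [0, 4, 0, 0] -> [0, 0, 0, 4]  score +0 (running 128)
Board after move:
 64  32  64  32
  0   0 128  32
  0   8  32   4
  0   0   0   4

Answer: 128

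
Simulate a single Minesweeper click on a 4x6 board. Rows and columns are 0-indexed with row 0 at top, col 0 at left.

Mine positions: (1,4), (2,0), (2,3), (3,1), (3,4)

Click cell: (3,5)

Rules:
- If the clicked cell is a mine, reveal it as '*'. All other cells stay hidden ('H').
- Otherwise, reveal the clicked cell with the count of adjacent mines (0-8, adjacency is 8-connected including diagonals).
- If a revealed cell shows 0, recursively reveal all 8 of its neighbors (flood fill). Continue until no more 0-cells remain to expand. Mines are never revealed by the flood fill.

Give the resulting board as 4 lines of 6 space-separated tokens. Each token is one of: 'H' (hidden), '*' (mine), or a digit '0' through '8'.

H H H H H H
H H H H H H
H H H H H H
H H H H H 1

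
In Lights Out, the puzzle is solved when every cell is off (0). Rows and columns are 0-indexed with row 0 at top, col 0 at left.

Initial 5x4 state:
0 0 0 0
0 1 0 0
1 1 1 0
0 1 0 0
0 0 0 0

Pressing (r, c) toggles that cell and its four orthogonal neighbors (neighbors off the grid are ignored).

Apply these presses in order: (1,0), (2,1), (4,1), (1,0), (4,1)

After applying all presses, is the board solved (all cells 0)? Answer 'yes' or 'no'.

Answer: yes

Derivation:
After press 1 at (1,0):
1 0 0 0
1 0 0 0
0 1 1 0
0 1 0 0
0 0 0 0

After press 2 at (2,1):
1 0 0 0
1 1 0 0
1 0 0 0
0 0 0 0
0 0 0 0

After press 3 at (4,1):
1 0 0 0
1 1 0 0
1 0 0 0
0 1 0 0
1 1 1 0

After press 4 at (1,0):
0 0 0 0
0 0 0 0
0 0 0 0
0 1 0 0
1 1 1 0

After press 5 at (4,1):
0 0 0 0
0 0 0 0
0 0 0 0
0 0 0 0
0 0 0 0

Lights still on: 0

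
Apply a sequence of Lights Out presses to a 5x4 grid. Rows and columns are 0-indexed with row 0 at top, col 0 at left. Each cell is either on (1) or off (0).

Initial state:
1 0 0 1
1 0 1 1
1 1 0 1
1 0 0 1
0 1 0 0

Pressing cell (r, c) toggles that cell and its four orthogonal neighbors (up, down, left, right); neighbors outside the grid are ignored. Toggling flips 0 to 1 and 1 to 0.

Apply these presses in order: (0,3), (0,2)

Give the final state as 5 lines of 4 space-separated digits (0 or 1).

After press 1 at (0,3):
1 0 1 0
1 0 1 0
1 1 0 1
1 0 0 1
0 1 0 0

After press 2 at (0,2):
1 1 0 1
1 0 0 0
1 1 0 1
1 0 0 1
0 1 0 0

Answer: 1 1 0 1
1 0 0 0
1 1 0 1
1 0 0 1
0 1 0 0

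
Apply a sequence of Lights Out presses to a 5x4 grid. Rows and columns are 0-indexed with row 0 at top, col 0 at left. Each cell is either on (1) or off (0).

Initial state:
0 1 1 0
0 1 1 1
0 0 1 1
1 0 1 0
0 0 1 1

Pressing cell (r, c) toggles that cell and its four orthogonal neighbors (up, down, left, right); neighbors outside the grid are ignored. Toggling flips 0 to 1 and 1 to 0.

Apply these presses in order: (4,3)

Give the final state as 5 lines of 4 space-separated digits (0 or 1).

Answer: 0 1 1 0
0 1 1 1
0 0 1 1
1 0 1 1
0 0 0 0

Derivation:
After press 1 at (4,3):
0 1 1 0
0 1 1 1
0 0 1 1
1 0 1 1
0 0 0 0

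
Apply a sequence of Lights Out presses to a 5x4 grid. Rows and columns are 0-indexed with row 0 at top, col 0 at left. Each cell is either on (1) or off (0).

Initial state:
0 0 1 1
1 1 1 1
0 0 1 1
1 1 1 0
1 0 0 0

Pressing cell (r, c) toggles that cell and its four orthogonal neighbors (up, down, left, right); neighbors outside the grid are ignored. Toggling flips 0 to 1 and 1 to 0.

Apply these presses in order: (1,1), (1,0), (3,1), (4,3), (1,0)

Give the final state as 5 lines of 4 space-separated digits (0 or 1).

Answer: 0 1 1 1
0 0 0 1
0 0 1 1
0 0 0 1
1 1 1 1

Derivation:
After press 1 at (1,1):
0 1 1 1
0 0 0 1
0 1 1 1
1 1 1 0
1 0 0 0

After press 2 at (1,0):
1 1 1 1
1 1 0 1
1 1 1 1
1 1 1 0
1 0 0 0

After press 3 at (3,1):
1 1 1 1
1 1 0 1
1 0 1 1
0 0 0 0
1 1 0 0

After press 4 at (4,3):
1 1 1 1
1 1 0 1
1 0 1 1
0 0 0 1
1 1 1 1

After press 5 at (1,0):
0 1 1 1
0 0 0 1
0 0 1 1
0 0 0 1
1 1 1 1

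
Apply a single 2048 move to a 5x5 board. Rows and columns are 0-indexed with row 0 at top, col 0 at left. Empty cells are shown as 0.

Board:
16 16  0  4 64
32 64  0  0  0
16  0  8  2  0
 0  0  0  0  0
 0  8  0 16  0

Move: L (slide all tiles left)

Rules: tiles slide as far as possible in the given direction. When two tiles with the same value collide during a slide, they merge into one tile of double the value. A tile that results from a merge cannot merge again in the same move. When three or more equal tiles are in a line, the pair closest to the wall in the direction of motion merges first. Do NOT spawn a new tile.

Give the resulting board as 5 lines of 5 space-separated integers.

Slide left:
row 0: [16, 16, 0, 4, 64] -> [32, 4, 64, 0, 0]
row 1: [32, 64, 0, 0, 0] -> [32, 64, 0, 0, 0]
row 2: [16, 0, 8, 2, 0] -> [16, 8, 2, 0, 0]
row 3: [0, 0, 0, 0, 0] -> [0, 0, 0, 0, 0]
row 4: [0, 8, 0, 16, 0] -> [8, 16, 0, 0, 0]

Answer: 32  4 64  0  0
32 64  0  0  0
16  8  2  0  0
 0  0  0  0  0
 8 16  0  0  0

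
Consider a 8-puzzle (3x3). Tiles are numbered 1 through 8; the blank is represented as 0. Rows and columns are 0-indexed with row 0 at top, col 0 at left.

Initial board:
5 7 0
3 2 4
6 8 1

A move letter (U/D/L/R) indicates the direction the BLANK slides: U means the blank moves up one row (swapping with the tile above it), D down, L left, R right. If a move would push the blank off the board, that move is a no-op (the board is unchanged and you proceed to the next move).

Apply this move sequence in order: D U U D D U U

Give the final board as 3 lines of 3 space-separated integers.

After move 1 (D):
5 7 4
3 2 0
6 8 1

After move 2 (U):
5 7 0
3 2 4
6 8 1

After move 3 (U):
5 7 0
3 2 4
6 8 1

After move 4 (D):
5 7 4
3 2 0
6 8 1

After move 5 (D):
5 7 4
3 2 1
6 8 0

After move 6 (U):
5 7 4
3 2 0
6 8 1

After move 7 (U):
5 7 0
3 2 4
6 8 1

Answer: 5 7 0
3 2 4
6 8 1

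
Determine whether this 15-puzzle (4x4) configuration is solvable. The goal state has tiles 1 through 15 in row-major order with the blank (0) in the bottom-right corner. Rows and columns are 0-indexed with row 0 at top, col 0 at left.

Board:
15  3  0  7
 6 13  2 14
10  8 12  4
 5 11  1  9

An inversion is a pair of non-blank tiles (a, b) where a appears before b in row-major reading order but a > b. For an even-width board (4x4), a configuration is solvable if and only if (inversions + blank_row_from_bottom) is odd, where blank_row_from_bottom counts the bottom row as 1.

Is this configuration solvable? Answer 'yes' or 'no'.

Answer: no

Derivation:
Inversions: 60
Blank is in row 0 (0-indexed from top), which is row 4 counting from the bottom (bottom = 1).
60 + 4 = 64, which is even, so the puzzle is not solvable.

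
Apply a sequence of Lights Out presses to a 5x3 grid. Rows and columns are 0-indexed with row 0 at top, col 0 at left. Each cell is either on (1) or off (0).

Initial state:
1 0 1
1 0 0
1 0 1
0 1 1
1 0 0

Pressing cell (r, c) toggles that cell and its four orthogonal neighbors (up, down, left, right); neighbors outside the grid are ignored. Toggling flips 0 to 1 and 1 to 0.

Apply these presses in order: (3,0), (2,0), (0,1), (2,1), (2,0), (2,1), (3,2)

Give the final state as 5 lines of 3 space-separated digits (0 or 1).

Answer: 0 1 0
1 1 0
0 0 0
1 1 0
0 0 1

Derivation:
After press 1 at (3,0):
1 0 1
1 0 0
0 0 1
1 0 1
0 0 0

After press 2 at (2,0):
1 0 1
0 0 0
1 1 1
0 0 1
0 0 0

After press 3 at (0,1):
0 1 0
0 1 0
1 1 1
0 0 1
0 0 0

After press 4 at (2,1):
0 1 0
0 0 0
0 0 0
0 1 1
0 0 0

After press 5 at (2,0):
0 1 0
1 0 0
1 1 0
1 1 1
0 0 0

After press 6 at (2,1):
0 1 0
1 1 0
0 0 1
1 0 1
0 0 0

After press 7 at (3,2):
0 1 0
1 1 0
0 0 0
1 1 0
0 0 1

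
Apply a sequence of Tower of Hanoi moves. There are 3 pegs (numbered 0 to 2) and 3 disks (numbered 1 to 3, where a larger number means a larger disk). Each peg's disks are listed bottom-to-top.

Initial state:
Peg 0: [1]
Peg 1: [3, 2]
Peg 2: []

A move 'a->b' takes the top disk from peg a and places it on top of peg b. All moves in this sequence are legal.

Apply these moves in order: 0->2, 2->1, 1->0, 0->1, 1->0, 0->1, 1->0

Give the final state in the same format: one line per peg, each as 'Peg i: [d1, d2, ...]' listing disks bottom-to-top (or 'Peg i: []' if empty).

Answer: Peg 0: [1]
Peg 1: [3, 2]
Peg 2: []

Derivation:
After move 1 (0->2):
Peg 0: []
Peg 1: [3, 2]
Peg 2: [1]

After move 2 (2->1):
Peg 0: []
Peg 1: [3, 2, 1]
Peg 2: []

After move 3 (1->0):
Peg 0: [1]
Peg 1: [3, 2]
Peg 2: []

After move 4 (0->1):
Peg 0: []
Peg 1: [3, 2, 1]
Peg 2: []

After move 5 (1->0):
Peg 0: [1]
Peg 1: [3, 2]
Peg 2: []

After move 6 (0->1):
Peg 0: []
Peg 1: [3, 2, 1]
Peg 2: []

After move 7 (1->0):
Peg 0: [1]
Peg 1: [3, 2]
Peg 2: []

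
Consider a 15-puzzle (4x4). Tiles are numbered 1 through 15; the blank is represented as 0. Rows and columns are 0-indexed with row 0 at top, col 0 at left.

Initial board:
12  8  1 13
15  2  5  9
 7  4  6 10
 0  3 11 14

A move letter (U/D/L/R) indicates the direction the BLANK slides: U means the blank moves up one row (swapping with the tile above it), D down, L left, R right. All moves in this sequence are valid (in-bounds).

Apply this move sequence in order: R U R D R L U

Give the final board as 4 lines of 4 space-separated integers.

Answer: 12  8  1 13
15  2  5  9
 7  6  0 10
 3  4 11 14

Derivation:
After move 1 (R):
12  8  1 13
15  2  5  9
 7  4  6 10
 3  0 11 14

After move 2 (U):
12  8  1 13
15  2  5  9
 7  0  6 10
 3  4 11 14

After move 3 (R):
12  8  1 13
15  2  5  9
 7  6  0 10
 3  4 11 14

After move 4 (D):
12  8  1 13
15  2  5  9
 7  6 11 10
 3  4  0 14

After move 5 (R):
12  8  1 13
15  2  5  9
 7  6 11 10
 3  4 14  0

After move 6 (L):
12  8  1 13
15  2  5  9
 7  6 11 10
 3  4  0 14

After move 7 (U):
12  8  1 13
15  2  5  9
 7  6  0 10
 3  4 11 14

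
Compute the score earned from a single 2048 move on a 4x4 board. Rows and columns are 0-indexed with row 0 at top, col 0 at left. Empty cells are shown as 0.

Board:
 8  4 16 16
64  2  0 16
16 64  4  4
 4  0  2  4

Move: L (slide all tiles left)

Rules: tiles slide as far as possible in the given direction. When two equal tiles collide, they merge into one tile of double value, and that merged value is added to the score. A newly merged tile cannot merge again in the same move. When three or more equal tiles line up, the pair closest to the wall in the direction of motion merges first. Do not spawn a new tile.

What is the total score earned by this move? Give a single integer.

Answer: 40

Derivation:
Slide left:
row 0: [8, 4, 16, 16] -> [8, 4, 32, 0]  score +32 (running 32)
row 1: [64, 2, 0, 16] -> [64, 2, 16, 0]  score +0 (running 32)
row 2: [16, 64, 4, 4] -> [16, 64, 8, 0]  score +8 (running 40)
row 3: [4, 0, 2, 4] -> [4, 2, 4, 0]  score +0 (running 40)
Board after move:
 8  4 32  0
64  2 16  0
16 64  8  0
 4  2  4  0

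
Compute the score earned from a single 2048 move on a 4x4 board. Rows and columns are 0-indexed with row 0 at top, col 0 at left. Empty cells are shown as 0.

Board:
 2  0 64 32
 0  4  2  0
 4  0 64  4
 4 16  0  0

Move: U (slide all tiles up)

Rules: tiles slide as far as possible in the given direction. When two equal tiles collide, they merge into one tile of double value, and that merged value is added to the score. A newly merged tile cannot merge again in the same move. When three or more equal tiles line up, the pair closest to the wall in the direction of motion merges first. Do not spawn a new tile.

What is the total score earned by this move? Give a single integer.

Slide up:
col 0: [2, 0, 4, 4] -> [2, 8, 0, 0]  score +8 (running 8)
col 1: [0, 4, 0, 16] -> [4, 16, 0, 0]  score +0 (running 8)
col 2: [64, 2, 64, 0] -> [64, 2, 64, 0]  score +0 (running 8)
col 3: [32, 0, 4, 0] -> [32, 4, 0, 0]  score +0 (running 8)
Board after move:
 2  4 64 32
 8 16  2  4
 0  0 64  0
 0  0  0  0

Answer: 8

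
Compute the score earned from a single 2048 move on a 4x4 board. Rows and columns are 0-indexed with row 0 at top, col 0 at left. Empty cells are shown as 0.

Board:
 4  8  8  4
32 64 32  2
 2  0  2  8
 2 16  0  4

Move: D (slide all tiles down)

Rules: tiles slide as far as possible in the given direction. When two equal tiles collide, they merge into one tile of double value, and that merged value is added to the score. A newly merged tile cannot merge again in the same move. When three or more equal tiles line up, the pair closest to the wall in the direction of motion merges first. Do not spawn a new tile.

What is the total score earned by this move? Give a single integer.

Answer: 4

Derivation:
Slide down:
col 0: [4, 32, 2, 2] -> [0, 4, 32, 4]  score +4 (running 4)
col 1: [8, 64, 0, 16] -> [0, 8, 64, 16]  score +0 (running 4)
col 2: [8, 32, 2, 0] -> [0, 8, 32, 2]  score +0 (running 4)
col 3: [4, 2, 8, 4] -> [4, 2, 8, 4]  score +0 (running 4)
Board after move:
 0  0  0  4
 4  8  8  2
32 64 32  8
 4 16  2  4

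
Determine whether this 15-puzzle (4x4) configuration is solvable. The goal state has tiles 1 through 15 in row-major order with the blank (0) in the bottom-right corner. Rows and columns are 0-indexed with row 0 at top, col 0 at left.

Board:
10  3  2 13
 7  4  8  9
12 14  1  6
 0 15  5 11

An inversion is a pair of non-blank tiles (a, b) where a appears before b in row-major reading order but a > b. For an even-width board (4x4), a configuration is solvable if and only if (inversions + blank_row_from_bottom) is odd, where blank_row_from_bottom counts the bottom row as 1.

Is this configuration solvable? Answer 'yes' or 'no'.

Answer: no

Derivation:
Inversions: 43
Blank is in row 3 (0-indexed from top), which is row 1 counting from the bottom (bottom = 1).
43 + 1 = 44, which is even, so the puzzle is not solvable.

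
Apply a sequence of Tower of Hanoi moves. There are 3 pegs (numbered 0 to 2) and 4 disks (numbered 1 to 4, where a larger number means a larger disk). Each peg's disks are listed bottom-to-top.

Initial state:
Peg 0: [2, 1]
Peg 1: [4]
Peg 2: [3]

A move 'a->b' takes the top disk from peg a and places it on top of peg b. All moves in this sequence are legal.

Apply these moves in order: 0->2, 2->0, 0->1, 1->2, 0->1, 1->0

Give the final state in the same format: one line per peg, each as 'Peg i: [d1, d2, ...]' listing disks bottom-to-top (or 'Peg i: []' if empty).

After move 1 (0->2):
Peg 0: [2]
Peg 1: [4]
Peg 2: [3, 1]

After move 2 (2->0):
Peg 0: [2, 1]
Peg 1: [4]
Peg 2: [3]

After move 3 (0->1):
Peg 0: [2]
Peg 1: [4, 1]
Peg 2: [3]

After move 4 (1->2):
Peg 0: [2]
Peg 1: [4]
Peg 2: [3, 1]

After move 5 (0->1):
Peg 0: []
Peg 1: [4, 2]
Peg 2: [3, 1]

After move 6 (1->0):
Peg 0: [2]
Peg 1: [4]
Peg 2: [3, 1]

Answer: Peg 0: [2]
Peg 1: [4]
Peg 2: [3, 1]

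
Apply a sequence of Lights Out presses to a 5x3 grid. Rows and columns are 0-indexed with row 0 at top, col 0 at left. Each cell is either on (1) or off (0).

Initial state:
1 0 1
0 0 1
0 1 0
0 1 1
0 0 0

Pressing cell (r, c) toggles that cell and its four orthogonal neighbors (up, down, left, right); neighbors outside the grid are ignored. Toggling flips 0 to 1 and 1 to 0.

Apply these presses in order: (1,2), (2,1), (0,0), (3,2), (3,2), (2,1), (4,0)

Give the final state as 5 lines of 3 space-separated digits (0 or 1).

Answer: 0 1 0
1 1 0
0 1 1
1 1 1
1 1 0

Derivation:
After press 1 at (1,2):
1 0 0
0 1 0
0 1 1
0 1 1
0 0 0

After press 2 at (2,1):
1 0 0
0 0 0
1 0 0
0 0 1
0 0 0

After press 3 at (0,0):
0 1 0
1 0 0
1 0 0
0 0 1
0 0 0

After press 4 at (3,2):
0 1 0
1 0 0
1 0 1
0 1 0
0 0 1

After press 5 at (3,2):
0 1 0
1 0 0
1 0 0
0 0 1
0 0 0

After press 6 at (2,1):
0 1 0
1 1 0
0 1 1
0 1 1
0 0 0

After press 7 at (4,0):
0 1 0
1 1 0
0 1 1
1 1 1
1 1 0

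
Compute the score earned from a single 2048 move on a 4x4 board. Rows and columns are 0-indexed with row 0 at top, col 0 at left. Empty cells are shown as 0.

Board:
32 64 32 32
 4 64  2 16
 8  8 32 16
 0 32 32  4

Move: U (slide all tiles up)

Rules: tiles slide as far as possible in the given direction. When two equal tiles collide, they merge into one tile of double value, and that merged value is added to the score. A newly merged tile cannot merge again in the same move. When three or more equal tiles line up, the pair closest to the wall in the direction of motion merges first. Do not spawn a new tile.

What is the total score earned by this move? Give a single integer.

Slide up:
col 0: [32, 4, 8, 0] -> [32, 4, 8, 0]  score +0 (running 0)
col 1: [64, 64, 8, 32] -> [128, 8, 32, 0]  score +128 (running 128)
col 2: [32, 2, 32, 32] -> [32, 2, 64, 0]  score +64 (running 192)
col 3: [32, 16, 16, 4] -> [32, 32, 4, 0]  score +32 (running 224)
Board after move:
 32 128  32  32
  4   8   2  32
  8  32  64   4
  0   0   0   0

Answer: 224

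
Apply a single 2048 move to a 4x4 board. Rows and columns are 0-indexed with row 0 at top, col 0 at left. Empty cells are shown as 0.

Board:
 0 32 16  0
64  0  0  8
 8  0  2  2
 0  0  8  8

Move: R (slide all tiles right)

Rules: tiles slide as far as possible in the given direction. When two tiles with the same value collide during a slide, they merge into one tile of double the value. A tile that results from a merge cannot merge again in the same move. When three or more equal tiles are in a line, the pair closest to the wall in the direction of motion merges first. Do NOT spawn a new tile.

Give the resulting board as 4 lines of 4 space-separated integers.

Answer:  0  0 32 16
 0  0 64  8
 0  0  8  4
 0  0  0 16

Derivation:
Slide right:
row 0: [0, 32, 16, 0] -> [0, 0, 32, 16]
row 1: [64, 0, 0, 8] -> [0, 0, 64, 8]
row 2: [8, 0, 2, 2] -> [0, 0, 8, 4]
row 3: [0, 0, 8, 8] -> [0, 0, 0, 16]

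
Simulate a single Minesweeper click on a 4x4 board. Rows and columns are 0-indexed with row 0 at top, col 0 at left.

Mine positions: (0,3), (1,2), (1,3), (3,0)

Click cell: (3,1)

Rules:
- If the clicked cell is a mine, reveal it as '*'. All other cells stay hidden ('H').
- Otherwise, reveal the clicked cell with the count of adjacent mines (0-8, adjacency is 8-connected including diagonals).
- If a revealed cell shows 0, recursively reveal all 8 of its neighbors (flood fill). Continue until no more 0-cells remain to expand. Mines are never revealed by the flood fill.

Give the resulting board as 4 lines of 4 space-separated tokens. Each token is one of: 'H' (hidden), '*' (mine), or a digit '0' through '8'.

H H H H
H H H H
H H H H
H 1 H H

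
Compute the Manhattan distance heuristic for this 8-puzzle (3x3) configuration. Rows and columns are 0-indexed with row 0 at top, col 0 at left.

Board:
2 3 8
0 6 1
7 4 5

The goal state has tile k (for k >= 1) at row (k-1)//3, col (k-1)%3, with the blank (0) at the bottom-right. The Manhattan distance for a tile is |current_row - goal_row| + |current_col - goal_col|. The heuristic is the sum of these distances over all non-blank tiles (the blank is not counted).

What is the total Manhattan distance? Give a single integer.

Answer: 13

Derivation:
Tile 2: (0,0)->(0,1) = 1
Tile 3: (0,1)->(0,2) = 1
Tile 8: (0,2)->(2,1) = 3
Tile 6: (1,1)->(1,2) = 1
Tile 1: (1,2)->(0,0) = 3
Tile 7: (2,0)->(2,0) = 0
Tile 4: (2,1)->(1,0) = 2
Tile 5: (2,2)->(1,1) = 2
Sum: 1 + 1 + 3 + 1 + 3 + 0 + 2 + 2 = 13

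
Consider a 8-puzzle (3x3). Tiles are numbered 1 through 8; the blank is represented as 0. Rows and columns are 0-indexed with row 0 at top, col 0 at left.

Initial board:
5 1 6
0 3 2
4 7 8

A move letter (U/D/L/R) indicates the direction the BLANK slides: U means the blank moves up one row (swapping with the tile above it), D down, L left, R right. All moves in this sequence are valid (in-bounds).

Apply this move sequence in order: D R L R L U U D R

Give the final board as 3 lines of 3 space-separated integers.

After move 1 (D):
5 1 6
4 3 2
0 7 8

After move 2 (R):
5 1 6
4 3 2
7 0 8

After move 3 (L):
5 1 6
4 3 2
0 7 8

After move 4 (R):
5 1 6
4 3 2
7 0 8

After move 5 (L):
5 1 6
4 3 2
0 7 8

After move 6 (U):
5 1 6
0 3 2
4 7 8

After move 7 (U):
0 1 6
5 3 2
4 7 8

After move 8 (D):
5 1 6
0 3 2
4 7 8

After move 9 (R):
5 1 6
3 0 2
4 7 8

Answer: 5 1 6
3 0 2
4 7 8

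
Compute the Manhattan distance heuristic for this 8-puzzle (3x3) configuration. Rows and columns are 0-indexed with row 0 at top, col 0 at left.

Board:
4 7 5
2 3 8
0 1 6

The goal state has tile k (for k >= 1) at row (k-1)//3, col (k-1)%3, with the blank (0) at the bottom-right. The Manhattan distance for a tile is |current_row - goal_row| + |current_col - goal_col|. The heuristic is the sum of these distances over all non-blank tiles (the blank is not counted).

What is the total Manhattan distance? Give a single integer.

Tile 4: at (0,0), goal (1,0), distance |0-1|+|0-0| = 1
Tile 7: at (0,1), goal (2,0), distance |0-2|+|1-0| = 3
Tile 5: at (0,2), goal (1,1), distance |0-1|+|2-1| = 2
Tile 2: at (1,0), goal (0,1), distance |1-0|+|0-1| = 2
Tile 3: at (1,1), goal (0,2), distance |1-0|+|1-2| = 2
Tile 8: at (1,2), goal (2,1), distance |1-2|+|2-1| = 2
Tile 1: at (2,1), goal (0,0), distance |2-0|+|1-0| = 3
Tile 6: at (2,2), goal (1,2), distance |2-1|+|2-2| = 1
Sum: 1 + 3 + 2 + 2 + 2 + 2 + 3 + 1 = 16

Answer: 16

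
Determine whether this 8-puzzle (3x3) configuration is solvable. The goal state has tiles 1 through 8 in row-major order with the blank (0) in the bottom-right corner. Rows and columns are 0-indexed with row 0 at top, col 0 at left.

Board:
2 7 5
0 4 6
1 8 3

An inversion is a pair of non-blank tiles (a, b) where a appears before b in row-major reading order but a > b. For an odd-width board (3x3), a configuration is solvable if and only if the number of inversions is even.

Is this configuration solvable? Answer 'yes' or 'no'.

Inversions (pairs i<j in row-major order where tile[i] > tile[j] > 0): 14
14 is even, so the puzzle is solvable.

Answer: yes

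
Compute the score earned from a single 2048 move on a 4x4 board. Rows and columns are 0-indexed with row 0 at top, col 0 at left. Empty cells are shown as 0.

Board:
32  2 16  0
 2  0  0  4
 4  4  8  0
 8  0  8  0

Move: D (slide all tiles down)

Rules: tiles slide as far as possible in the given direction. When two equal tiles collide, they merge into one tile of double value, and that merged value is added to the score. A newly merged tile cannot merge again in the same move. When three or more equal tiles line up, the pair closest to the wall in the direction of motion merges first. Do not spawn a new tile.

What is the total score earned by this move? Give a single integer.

Answer: 16

Derivation:
Slide down:
col 0: [32, 2, 4, 8] -> [32, 2, 4, 8]  score +0 (running 0)
col 1: [2, 0, 4, 0] -> [0, 0, 2, 4]  score +0 (running 0)
col 2: [16, 0, 8, 8] -> [0, 0, 16, 16]  score +16 (running 16)
col 3: [0, 4, 0, 0] -> [0, 0, 0, 4]  score +0 (running 16)
Board after move:
32  0  0  0
 2  0  0  0
 4  2 16  0
 8  4 16  4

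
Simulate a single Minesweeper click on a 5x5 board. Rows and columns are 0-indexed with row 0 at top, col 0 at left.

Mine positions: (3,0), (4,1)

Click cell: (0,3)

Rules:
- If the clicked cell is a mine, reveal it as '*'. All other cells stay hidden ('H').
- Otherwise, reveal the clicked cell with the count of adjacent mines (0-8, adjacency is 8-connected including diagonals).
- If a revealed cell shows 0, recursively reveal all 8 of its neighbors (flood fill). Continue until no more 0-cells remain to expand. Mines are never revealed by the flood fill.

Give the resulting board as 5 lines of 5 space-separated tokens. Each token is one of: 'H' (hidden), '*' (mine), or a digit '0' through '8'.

0 0 0 0 0
0 0 0 0 0
1 1 0 0 0
H 2 1 0 0
H H 1 0 0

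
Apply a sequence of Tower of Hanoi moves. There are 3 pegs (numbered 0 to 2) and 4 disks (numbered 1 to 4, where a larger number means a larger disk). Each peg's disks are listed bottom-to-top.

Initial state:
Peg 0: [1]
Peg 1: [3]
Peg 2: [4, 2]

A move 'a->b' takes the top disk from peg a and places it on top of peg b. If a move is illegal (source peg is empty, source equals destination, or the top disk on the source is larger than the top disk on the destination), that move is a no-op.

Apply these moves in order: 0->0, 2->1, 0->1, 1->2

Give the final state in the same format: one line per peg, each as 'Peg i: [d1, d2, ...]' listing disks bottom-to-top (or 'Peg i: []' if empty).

Answer: Peg 0: []
Peg 1: [3, 2]
Peg 2: [4, 1]

Derivation:
After move 1 (0->0):
Peg 0: [1]
Peg 1: [3]
Peg 2: [4, 2]

After move 2 (2->1):
Peg 0: [1]
Peg 1: [3, 2]
Peg 2: [4]

After move 3 (0->1):
Peg 0: []
Peg 1: [3, 2, 1]
Peg 2: [4]

After move 4 (1->2):
Peg 0: []
Peg 1: [3, 2]
Peg 2: [4, 1]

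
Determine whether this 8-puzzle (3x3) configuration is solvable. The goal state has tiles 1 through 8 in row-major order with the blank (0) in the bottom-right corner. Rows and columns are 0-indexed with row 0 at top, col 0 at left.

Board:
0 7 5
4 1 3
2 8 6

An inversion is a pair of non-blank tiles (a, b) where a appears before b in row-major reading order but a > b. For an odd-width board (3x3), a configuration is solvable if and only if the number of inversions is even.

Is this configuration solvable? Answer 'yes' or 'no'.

Answer: no

Derivation:
Inversions (pairs i<j in row-major order where tile[i] > tile[j] > 0): 15
15 is odd, so the puzzle is not solvable.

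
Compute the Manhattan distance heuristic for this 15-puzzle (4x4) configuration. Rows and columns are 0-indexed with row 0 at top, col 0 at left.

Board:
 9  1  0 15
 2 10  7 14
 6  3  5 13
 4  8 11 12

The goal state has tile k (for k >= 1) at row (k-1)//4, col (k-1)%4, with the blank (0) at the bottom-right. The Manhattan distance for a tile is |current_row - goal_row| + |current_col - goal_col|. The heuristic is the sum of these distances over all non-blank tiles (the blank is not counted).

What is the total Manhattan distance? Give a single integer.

Tile 9: (0,0)->(2,0) = 2
Tile 1: (0,1)->(0,0) = 1
Tile 15: (0,3)->(3,2) = 4
Tile 2: (1,0)->(0,1) = 2
Tile 10: (1,1)->(2,1) = 1
Tile 7: (1,2)->(1,2) = 0
Tile 14: (1,3)->(3,1) = 4
Tile 6: (2,0)->(1,1) = 2
Tile 3: (2,1)->(0,2) = 3
Tile 5: (2,2)->(1,0) = 3
Tile 13: (2,3)->(3,0) = 4
Tile 4: (3,0)->(0,3) = 6
Tile 8: (3,1)->(1,3) = 4
Tile 11: (3,2)->(2,2) = 1
Tile 12: (3,3)->(2,3) = 1
Sum: 2 + 1 + 4 + 2 + 1 + 0 + 4 + 2 + 3 + 3 + 4 + 6 + 4 + 1 + 1 = 38

Answer: 38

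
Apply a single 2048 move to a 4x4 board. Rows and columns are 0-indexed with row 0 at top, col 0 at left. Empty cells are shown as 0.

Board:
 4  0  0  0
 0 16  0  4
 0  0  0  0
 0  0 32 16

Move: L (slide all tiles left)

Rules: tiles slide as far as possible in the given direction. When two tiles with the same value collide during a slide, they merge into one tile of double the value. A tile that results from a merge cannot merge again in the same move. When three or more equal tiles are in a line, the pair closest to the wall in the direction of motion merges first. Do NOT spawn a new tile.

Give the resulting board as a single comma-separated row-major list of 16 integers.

Slide left:
row 0: [4, 0, 0, 0] -> [4, 0, 0, 0]
row 1: [0, 16, 0, 4] -> [16, 4, 0, 0]
row 2: [0, 0, 0, 0] -> [0, 0, 0, 0]
row 3: [0, 0, 32, 16] -> [32, 16, 0, 0]

Answer: 4, 0, 0, 0, 16, 4, 0, 0, 0, 0, 0, 0, 32, 16, 0, 0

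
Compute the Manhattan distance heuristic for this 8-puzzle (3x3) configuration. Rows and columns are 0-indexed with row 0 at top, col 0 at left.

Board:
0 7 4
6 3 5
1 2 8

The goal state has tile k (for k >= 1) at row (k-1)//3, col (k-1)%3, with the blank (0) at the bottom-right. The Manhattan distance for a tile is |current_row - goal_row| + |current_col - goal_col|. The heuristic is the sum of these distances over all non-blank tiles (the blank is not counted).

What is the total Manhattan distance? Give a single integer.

Answer: 16

Derivation:
Tile 7: at (0,1), goal (2,0), distance |0-2|+|1-0| = 3
Tile 4: at (0,2), goal (1,0), distance |0-1|+|2-0| = 3
Tile 6: at (1,0), goal (1,2), distance |1-1|+|0-2| = 2
Tile 3: at (1,1), goal (0,2), distance |1-0|+|1-2| = 2
Tile 5: at (1,2), goal (1,1), distance |1-1|+|2-1| = 1
Tile 1: at (2,0), goal (0,0), distance |2-0|+|0-0| = 2
Tile 2: at (2,1), goal (0,1), distance |2-0|+|1-1| = 2
Tile 8: at (2,2), goal (2,1), distance |2-2|+|2-1| = 1
Sum: 3 + 3 + 2 + 2 + 1 + 2 + 2 + 1 = 16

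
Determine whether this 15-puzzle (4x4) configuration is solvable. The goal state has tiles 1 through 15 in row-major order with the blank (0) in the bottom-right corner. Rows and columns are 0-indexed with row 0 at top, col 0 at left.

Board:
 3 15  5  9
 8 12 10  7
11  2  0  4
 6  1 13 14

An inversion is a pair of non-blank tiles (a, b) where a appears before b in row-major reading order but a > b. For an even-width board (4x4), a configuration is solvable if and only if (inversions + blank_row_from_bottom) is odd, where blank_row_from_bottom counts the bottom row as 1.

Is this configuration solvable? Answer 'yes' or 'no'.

Answer: no

Derivation:
Inversions: 52
Blank is in row 2 (0-indexed from top), which is row 2 counting from the bottom (bottom = 1).
52 + 2 = 54, which is even, so the puzzle is not solvable.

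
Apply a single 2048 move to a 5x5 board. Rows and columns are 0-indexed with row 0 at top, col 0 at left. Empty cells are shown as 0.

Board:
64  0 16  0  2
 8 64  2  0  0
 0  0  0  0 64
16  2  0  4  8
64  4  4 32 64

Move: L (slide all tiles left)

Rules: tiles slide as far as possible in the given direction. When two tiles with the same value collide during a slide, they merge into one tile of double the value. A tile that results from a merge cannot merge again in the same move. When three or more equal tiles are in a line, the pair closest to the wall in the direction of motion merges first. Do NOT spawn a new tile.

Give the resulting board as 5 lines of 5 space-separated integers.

Slide left:
row 0: [64, 0, 16, 0, 2] -> [64, 16, 2, 0, 0]
row 1: [8, 64, 2, 0, 0] -> [8, 64, 2, 0, 0]
row 2: [0, 0, 0, 0, 64] -> [64, 0, 0, 0, 0]
row 3: [16, 2, 0, 4, 8] -> [16, 2, 4, 8, 0]
row 4: [64, 4, 4, 32, 64] -> [64, 8, 32, 64, 0]

Answer: 64 16  2  0  0
 8 64  2  0  0
64  0  0  0  0
16  2  4  8  0
64  8 32 64  0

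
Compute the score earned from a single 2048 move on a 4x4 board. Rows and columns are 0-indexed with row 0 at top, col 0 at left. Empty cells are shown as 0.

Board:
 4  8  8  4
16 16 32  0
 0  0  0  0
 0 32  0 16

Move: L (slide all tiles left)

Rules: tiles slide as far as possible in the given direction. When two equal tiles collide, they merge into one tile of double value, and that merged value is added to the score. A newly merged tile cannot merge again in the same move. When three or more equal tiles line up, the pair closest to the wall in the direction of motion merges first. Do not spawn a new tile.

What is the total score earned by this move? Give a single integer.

Answer: 48

Derivation:
Slide left:
row 0: [4, 8, 8, 4] -> [4, 16, 4, 0]  score +16 (running 16)
row 1: [16, 16, 32, 0] -> [32, 32, 0, 0]  score +32 (running 48)
row 2: [0, 0, 0, 0] -> [0, 0, 0, 0]  score +0 (running 48)
row 3: [0, 32, 0, 16] -> [32, 16, 0, 0]  score +0 (running 48)
Board after move:
 4 16  4  0
32 32  0  0
 0  0  0  0
32 16  0  0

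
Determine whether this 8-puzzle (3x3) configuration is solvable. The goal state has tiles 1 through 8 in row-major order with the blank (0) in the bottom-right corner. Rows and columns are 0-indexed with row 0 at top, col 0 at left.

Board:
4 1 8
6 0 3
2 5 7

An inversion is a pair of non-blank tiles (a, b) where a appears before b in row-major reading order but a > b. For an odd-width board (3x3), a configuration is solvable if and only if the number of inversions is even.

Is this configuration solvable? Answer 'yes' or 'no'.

Inversions (pairs i<j in row-major order where tile[i] > tile[j] > 0): 12
12 is even, so the puzzle is solvable.

Answer: yes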